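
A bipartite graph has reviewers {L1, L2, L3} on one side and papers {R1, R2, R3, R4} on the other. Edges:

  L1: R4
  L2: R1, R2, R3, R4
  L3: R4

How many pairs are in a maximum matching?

Unit-capacity flow: source→left, listed edges, right→sink; max matching = max flow.
Augmenting path L1→R4 (+1); matched 1.
Augmenting path L2→R1 (+1); matched 2.
No augmenting path remains; maximum matching = 2.
König certificate: {L2, R4} is a vertex cover of size 2 (every listed pair touches it), so no matching can be larger.

2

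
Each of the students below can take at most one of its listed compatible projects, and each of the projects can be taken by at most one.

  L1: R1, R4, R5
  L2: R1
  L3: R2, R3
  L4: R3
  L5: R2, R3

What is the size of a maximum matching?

Unit-capacity flow: source→left, listed edges, right→sink; max matching = max flow.
Augmenting path L1→R1 (+1); matched 1.
Augmenting path L3→R2 (+1); matched 2.
Augmenting path L4→R3 (+1); matched 3.
Augmenting path L2→R1→L1→R4 (+1); matched 4.
No augmenting path remains; maximum matching = 4.
König certificate: {L1, L2, R2, R3} is a vertex cover of size 4 (every listed pair touches it), so no matching can be larger.

4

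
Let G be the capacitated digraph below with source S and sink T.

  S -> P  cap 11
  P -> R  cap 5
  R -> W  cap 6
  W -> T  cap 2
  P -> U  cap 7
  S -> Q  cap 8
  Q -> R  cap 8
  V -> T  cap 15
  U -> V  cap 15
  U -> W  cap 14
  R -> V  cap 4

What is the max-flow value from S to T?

13

Augment S→P→R→V→T: bottleneck 4, flow now 4.
Augment S→P→R→W→T: bottleneck 1, flow now 5.
Augment S→P→U→V→T: bottleneck 6, flow now 11.
Augment S→Q→R→W→T: bottleneck 1, flow now 12.
Augment S→Q→R→P→U→V→T: bottleneck 1, flow now 13. (uses reverse residual edge)
No augmenting path remains; maximum flow = 13.
In the residual graph, reachable from S: {S, P, Q, R, W}.
Min-cut edges: P→U (7), R→V (4), W→T (2); capacity 7 + 4 + 2 = 13.
This cut is saturated, so no flow can exceed 13.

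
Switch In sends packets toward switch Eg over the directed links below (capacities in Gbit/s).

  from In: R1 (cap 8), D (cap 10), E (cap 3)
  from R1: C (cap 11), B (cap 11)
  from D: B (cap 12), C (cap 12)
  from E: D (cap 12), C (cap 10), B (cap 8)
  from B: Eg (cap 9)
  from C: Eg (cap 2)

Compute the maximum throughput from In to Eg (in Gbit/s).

11

Augment In→R1→B→Eg: bottleneck 8, flow now 8.
Augment In→D→B→Eg: bottleneck 1, flow now 9.
Augment In→D→C→Eg: bottleneck 2, flow now 11.
No augmenting path remains; maximum flow = 11.
In the residual graph, reachable from In: {In, R1, D, E, B, C}.
Min-cut edges: B→Eg (9), C→Eg (2); capacity 9 + 2 = 11.
This cut is saturated, so no flow can exceed 11.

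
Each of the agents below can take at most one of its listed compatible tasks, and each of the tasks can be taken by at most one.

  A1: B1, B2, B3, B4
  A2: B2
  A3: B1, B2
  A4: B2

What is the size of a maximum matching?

Unit-capacity flow: source→left, listed edges, right→sink; max matching = max flow.
Augmenting path A1→B1 (+1); matched 1.
Augmenting path A2→B2 (+1); matched 2.
Augmenting path A3→B1→A1→B3 (+1); matched 3.
No augmenting path remains; maximum matching = 3.
König certificate: {A1, A3, B2} is a vertex cover of size 3 (every listed pair touches it), so no matching can be larger.

3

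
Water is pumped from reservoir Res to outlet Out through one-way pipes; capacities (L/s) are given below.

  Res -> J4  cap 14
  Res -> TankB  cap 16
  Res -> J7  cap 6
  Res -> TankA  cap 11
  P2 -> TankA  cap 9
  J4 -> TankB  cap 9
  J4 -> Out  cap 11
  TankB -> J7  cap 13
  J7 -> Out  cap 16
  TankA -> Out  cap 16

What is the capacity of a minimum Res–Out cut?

Augment Res→J4→Out: bottleneck 11, flow now 11.
Augment Res→J7→Out: bottleneck 6, flow now 17.
Augment Res→TankA→Out: bottleneck 11, flow now 28.
Augment Res→TankB→J7→Out: bottleneck 10, flow now 38.
No augmenting path remains; maximum flow = 38.
By max-flow min-cut, the minimum cut capacity equals the max flow.
In the residual graph, reachable from Res: {Res, J4, TankB, J7}.
Min-cut edges: Res→TankA (11), J4→Out (11), J7→Out (16); capacity 11 + 11 + 16 = 38.

38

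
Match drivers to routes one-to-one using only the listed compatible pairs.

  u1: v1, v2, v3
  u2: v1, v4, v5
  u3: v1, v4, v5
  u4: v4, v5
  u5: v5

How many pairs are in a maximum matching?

Unit-capacity flow: source→left, listed edges, right→sink; max matching = max flow.
Augmenting path u1→v1 (+1); matched 1.
Augmenting path u2→v4 (+1); matched 2.
Augmenting path u3→v5 (+1); matched 3.
Augmenting path u4→v4→u2→v1→u1→v2 (+1); matched 4.
No augmenting path remains; maximum matching = 4.
König certificate: {u1, v1, v4, v5} is a vertex cover of size 4 (every listed pair touches it), so no matching can be larger.

4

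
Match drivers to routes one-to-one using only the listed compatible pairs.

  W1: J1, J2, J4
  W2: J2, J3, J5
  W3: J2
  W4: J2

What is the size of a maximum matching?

Unit-capacity flow: source→left, listed edges, right→sink; max matching = max flow.
Augmenting path W1→J1 (+1); matched 1.
Augmenting path W2→J2 (+1); matched 2.
Augmenting path W3→J2→W2→J3 (+1); matched 3.
No augmenting path remains; maximum matching = 3.
König certificate: {W1, W2, J2} is a vertex cover of size 3 (every listed pair touches it), so no matching can be larger.

3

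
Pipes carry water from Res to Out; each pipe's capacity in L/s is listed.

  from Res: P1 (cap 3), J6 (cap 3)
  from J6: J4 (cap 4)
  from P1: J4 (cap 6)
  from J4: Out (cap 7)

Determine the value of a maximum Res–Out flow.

6

Augment Res→J6→J4→Out: bottleneck 3, flow now 3.
Augment Res→P1→J4→Out: bottleneck 3, flow now 6.
No augmenting path remains; maximum flow = 6.
In the residual graph, reachable from Res: {Res}.
Min-cut edges: Res→J6 (3), Res→P1 (3); capacity 3 + 3 = 6.
This cut is saturated, so no flow can exceed 6.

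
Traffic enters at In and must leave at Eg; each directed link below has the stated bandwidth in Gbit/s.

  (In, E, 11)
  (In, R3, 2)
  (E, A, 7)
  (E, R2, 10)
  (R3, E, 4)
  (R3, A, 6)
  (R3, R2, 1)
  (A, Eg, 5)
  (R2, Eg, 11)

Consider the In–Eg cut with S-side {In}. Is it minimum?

Given cut capacity: 11 + 2 = 13.
Augment In→E→A→Eg: bottleneck 5, flow now 5.
Augment In→E→R2→Eg: bottleneck 6, flow now 11.
Augment In→R3→R2→Eg: bottleneck 1, flow now 12.
Augment In→R3→E→R2→Eg: bottleneck 1, flow now 13.
No augmenting path remains; maximum flow = 13.
Cut capacity 13 equals the max flow, so it is a minimum cut.

Yes — it is a minimum cut (capacity 13).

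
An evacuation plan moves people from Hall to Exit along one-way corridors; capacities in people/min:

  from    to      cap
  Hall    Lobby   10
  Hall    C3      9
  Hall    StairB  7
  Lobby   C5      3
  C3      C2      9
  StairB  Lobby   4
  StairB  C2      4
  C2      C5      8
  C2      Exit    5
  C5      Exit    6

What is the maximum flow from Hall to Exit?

Augment Hall→Lobby→C5→Exit: bottleneck 3, flow now 3.
Augment Hall→C3→C2→Exit: bottleneck 5, flow now 8.
Augment Hall→C3→C2→C5→Exit: bottleneck 3, flow now 11.
No augmenting path remains; maximum flow = 11.
In the residual graph, reachable from Hall: {Hall, Lobby, C3, StairB, C2, C5}.
Min-cut edges: C2→Exit (5), C5→Exit (6); capacity 5 + 6 = 11.
This cut is saturated, so no flow can exceed 11.

11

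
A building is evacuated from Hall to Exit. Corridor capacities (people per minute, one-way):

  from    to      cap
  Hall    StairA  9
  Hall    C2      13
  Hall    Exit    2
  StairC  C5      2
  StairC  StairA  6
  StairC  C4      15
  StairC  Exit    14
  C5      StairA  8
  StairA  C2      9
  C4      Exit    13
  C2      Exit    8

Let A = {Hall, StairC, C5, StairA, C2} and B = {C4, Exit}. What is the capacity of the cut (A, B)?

39

Edges leaving {Hall, StairC, C5, StairA, C2}: Hall→Exit (2), StairC→C4 (15), StairC→Exit (14), C2→Exit (8).
Cut capacity = 2 + 15 + 14 + 8 = 39.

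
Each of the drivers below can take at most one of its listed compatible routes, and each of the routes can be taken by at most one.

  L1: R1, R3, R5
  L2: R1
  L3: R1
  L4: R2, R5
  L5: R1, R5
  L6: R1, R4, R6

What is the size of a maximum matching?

5

Unit-capacity flow: source→left, listed edges, right→sink; max matching = max flow.
Augmenting path L1→R1 (+1); matched 1.
Augmenting path L4→R2 (+1); matched 2.
Augmenting path L5→R5 (+1); matched 3.
Augmenting path L6→R4 (+1); matched 4.
Augmenting path L2→R1→L1→R3 (+1); matched 5.
No augmenting path remains; maximum matching = 5.
König certificate: {L1, L4, L5, L6, R1} is a vertex cover of size 5 (every listed pair touches it), so no matching can be larger.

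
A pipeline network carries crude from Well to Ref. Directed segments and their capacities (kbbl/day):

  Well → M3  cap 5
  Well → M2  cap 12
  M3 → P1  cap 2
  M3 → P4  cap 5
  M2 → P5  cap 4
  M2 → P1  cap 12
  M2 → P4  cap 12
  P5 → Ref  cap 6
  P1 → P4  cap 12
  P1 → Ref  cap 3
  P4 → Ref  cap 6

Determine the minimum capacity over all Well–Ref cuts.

13

Augment Well→M3→P1→Ref: bottleneck 2, flow now 2.
Augment Well→M3→P4→Ref: bottleneck 3, flow now 5.
Augment Well→M2→P5→Ref: bottleneck 4, flow now 9.
Augment Well→M2→P1→Ref: bottleneck 1, flow now 10.
Augment Well→M2→P4→Ref: bottleneck 3, flow now 13.
No augmenting path remains; maximum flow = 13.
By max-flow min-cut, the minimum cut capacity equals the max flow.
In the residual graph, reachable from Well: {Well, M3, M2, P1, P4}.
Min-cut edges: M2→P5 (4), P1→Ref (3), P4→Ref (6); capacity 4 + 3 + 6 = 13.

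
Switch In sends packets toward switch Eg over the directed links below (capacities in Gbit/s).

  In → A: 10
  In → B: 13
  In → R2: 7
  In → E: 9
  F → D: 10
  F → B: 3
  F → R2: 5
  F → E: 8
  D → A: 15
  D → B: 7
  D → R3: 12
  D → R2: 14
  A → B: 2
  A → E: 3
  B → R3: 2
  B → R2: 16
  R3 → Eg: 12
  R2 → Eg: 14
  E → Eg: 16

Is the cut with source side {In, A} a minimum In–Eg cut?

Given cut capacity: 13 + 7 + 9 + 2 + 3 = 34.
Augment In→R2→Eg: bottleneck 7, flow now 7.
Augment In→E→Eg: bottleneck 9, flow now 16.
Augment In→A→E→Eg: bottleneck 3, flow now 19.
Augment In→B→R3→Eg: bottleneck 2, flow now 21.
Augment In→B→R2→Eg: bottleneck 7, flow now 28.
No augmenting path remains; maximum flow = 28.
In the residual graph, reachable from In: {In, A, B, R2}.
Min-cut edges: In→E (9), A→E (3), B→R3 (2), R2→Eg (14); capacity 9 + 3 + 2 + 14 = 28.
Cut capacity 34 exceeds the max flow 28, so it is not minimum.

No — its capacity is 34, but the minimum cut has capacity 28.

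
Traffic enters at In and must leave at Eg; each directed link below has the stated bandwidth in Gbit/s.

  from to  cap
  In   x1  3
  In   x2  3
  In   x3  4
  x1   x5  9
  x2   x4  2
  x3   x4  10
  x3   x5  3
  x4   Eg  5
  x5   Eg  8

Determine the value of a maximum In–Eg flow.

9

Augment In→x1→x5→Eg: bottleneck 3, flow now 3.
Augment In→x2→x4→Eg: bottleneck 2, flow now 5.
Augment In→x3→x4→Eg: bottleneck 3, flow now 8.
Augment In→x3→x5→Eg: bottleneck 1, flow now 9.
No augmenting path remains; maximum flow = 9.
In the residual graph, reachable from In: {In, x2}.
Min-cut edges: In→x1 (3), In→x3 (4), x2→x4 (2); capacity 3 + 4 + 2 = 9.
This cut is saturated, so no flow can exceed 9.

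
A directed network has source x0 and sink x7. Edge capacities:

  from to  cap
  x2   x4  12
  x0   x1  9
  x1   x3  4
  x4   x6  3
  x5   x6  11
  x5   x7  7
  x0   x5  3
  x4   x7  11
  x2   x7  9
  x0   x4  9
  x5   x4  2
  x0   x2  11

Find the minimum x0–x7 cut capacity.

Augment x0→x2→x7: bottleneck 9, flow now 9.
Augment x0→x4→x7: bottleneck 9, flow now 18.
Augment x0→x5→x7: bottleneck 3, flow now 21.
Augment x0→x2→x4→x7: bottleneck 2, flow now 23.
No augmenting path remains; maximum flow = 23.
By max-flow min-cut, the minimum cut capacity equals the max flow.
In the residual graph, reachable from x0: {x0, x1, x3}.
Min-cut edges: x0→x2 (11), x0→x4 (9), x0→x5 (3); capacity 11 + 9 + 3 = 23.

23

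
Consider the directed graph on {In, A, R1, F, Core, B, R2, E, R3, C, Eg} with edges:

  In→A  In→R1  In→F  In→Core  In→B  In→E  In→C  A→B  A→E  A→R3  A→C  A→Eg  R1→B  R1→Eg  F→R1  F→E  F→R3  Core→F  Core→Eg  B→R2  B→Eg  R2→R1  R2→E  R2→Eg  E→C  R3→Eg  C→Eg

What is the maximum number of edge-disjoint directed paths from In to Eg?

Assign every edge capacity 1; by Menger, the answer equals the max flow.
Path In→A→Eg (+1); total 1.
Path In→R1→Eg (+1); total 2.
Path In→Core→Eg (+1); total 3.
Path In→B→Eg (+1); total 4.
Path In→C→Eg (+1); total 5.
Path In→F→R3→Eg (+1); total 6.
No residual In→Eg path; max flow = 6.
Certifying cut of size 6: {C→Eg, In→A, In→B, In→Core, In→F, In→R1}.

6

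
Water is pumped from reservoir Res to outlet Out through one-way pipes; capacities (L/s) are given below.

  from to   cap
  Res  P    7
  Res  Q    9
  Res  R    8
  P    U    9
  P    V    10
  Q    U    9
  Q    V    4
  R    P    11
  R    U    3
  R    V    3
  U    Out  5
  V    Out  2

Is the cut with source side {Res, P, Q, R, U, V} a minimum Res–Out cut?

Yes — it is a minimum cut (capacity 7).

Given cut capacity: 5 + 2 = 7.
Augment Res→P→U→Out: bottleneck 5, flow now 5.
Augment Res→P→V→Out: bottleneck 2, flow now 7.
No augmenting path remains; maximum flow = 7.
Cut capacity 7 equals the max flow, so it is a minimum cut.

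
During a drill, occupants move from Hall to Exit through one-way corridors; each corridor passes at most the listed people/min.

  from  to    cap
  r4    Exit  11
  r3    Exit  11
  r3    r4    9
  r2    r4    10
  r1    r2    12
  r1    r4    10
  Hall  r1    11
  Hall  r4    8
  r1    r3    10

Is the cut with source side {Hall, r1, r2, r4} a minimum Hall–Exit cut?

No — its capacity is 21, but the minimum cut has capacity 19.

Given cut capacity: 10 + 11 = 21.
Augment Hall→r4→Exit: bottleneck 8, flow now 8.
Augment Hall→r1→r3→Exit: bottleneck 10, flow now 18.
Augment Hall→r1→r4→Exit: bottleneck 1, flow now 19.
No augmenting path remains; maximum flow = 19.
In the residual graph, reachable from Hall: {Hall}.
Min-cut edges: Hall→r1 (11), Hall→r4 (8); capacity 11 + 8 = 19.
Cut capacity 21 exceeds the max flow 19, so it is not minimum.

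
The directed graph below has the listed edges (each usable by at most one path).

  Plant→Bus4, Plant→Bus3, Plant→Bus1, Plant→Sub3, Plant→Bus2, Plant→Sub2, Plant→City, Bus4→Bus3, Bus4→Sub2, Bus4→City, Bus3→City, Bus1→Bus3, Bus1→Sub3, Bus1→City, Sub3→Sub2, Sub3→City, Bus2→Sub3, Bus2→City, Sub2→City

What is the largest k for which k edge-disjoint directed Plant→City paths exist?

7

Assign every edge capacity 1; by Menger, the answer equals the max flow.
Path Plant→City (+1); total 1.
Path Plant→Bus4→City (+1); total 2.
Path Plant→Bus3→City (+1); total 3.
Path Plant→Bus1→City (+1); total 4.
Path Plant→Sub3→City (+1); total 5.
Path Plant→Bus2→City (+1); total 6.
Path Plant→Sub2→City (+1); total 7.
No residual Plant→City path; max flow = 7.
Certifying cut of size 7: {Plant→Bus1, Plant→Bus2, Plant→Bus3, Plant→Bus4, Plant→City, Plant→Sub2, Plant→Sub3}.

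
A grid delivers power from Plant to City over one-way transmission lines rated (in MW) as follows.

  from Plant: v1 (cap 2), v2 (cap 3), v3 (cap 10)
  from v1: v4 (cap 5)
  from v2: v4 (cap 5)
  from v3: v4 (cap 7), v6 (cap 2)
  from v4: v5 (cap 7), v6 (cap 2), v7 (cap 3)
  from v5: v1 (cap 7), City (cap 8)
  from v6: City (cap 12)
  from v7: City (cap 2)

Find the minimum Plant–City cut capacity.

Augment Plant→v3→v6→City: bottleneck 2, flow now 2.
Augment Plant→v1→v4→v5→City: bottleneck 2, flow now 4.
Augment Plant→v2→v4→v5→City: bottleneck 3, flow now 7.
Augment Plant→v3→v4→v5→City: bottleneck 2, flow now 9.
Augment Plant→v3→v4→v6→City: bottleneck 2, flow now 11.
Augment Plant→v3→v4→v7→City: bottleneck 2, flow now 13.
No augmenting path remains; maximum flow = 13.
By max-flow min-cut, the minimum cut capacity equals the max flow.
In the residual graph, reachable from Plant: {Plant, v1, v2, v3, v4, v7}.
Min-cut edges: v3→v6 (2), v4→v5 (7), v4→v6 (2), v7→City (2); capacity 2 + 7 + 2 + 2 = 13.

13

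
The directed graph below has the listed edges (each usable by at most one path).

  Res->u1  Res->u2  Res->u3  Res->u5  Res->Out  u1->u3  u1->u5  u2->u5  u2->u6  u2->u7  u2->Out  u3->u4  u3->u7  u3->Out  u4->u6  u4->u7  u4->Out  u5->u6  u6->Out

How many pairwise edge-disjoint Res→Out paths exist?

Assign every edge capacity 1; by Menger, the answer equals the max flow.
Path Res→Out (+1); total 1.
Path Res→u2→Out (+1); total 2.
Path Res→u3→Out (+1); total 3.
Path Res→u5→u6→Out (+1); total 4.
Path Res→u1→u3→u4→Out (+1); total 5.
No residual Res→Out path; max flow = 5.
Certifying cut of size 5: {Res→Out, Res→u1, Res→u2, Res→u3, Res→u5}.

5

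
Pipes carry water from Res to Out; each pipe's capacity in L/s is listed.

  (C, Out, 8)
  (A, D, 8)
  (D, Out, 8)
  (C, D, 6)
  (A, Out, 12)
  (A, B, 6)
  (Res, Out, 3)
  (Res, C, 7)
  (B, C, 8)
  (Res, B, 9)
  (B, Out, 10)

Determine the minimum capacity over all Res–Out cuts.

19

Augment Res→Out: bottleneck 3, flow now 3.
Augment Res→B→Out: bottleneck 9, flow now 12.
Augment Res→C→Out: bottleneck 7, flow now 19.
No augmenting path remains; maximum flow = 19.
By max-flow min-cut, the minimum cut capacity equals the max flow.
In the residual graph, reachable from Res: {Res}.
Min-cut edges: Res→B (9), Res→C (7), Res→Out (3); capacity 9 + 7 + 3 = 19.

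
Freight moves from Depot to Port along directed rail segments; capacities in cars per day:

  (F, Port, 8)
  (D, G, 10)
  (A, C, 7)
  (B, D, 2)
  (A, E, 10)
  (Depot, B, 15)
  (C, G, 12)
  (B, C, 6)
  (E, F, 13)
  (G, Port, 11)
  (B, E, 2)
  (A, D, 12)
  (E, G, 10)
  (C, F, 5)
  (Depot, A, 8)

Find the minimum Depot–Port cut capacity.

18

Augment Depot→A→C→F→Port: bottleneck 5, flow now 5.
Augment Depot→A→C→G→Port: bottleneck 2, flow now 7.
Augment Depot→A→D→G→Port: bottleneck 1, flow now 8.
Augment Depot→B→C→G→Port: bottleneck 6, flow now 14.
Augment Depot→B→D→G→Port: bottleneck 2, flow now 16.
Augment Depot→B→E→F→Port: bottleneck 2, flow now 18.
No augmenting path remains; maximum flow = 18.
By max-flow min-cut, the minimum cut capacity equals the max flow.
In the residual graph, reachable from Depot: {Depot, B}.
Min-cut edges: Depot→A (8), B→C (6), B→D (2), B→E (2); capacity 8 + 6 + 2 + 2 = 18.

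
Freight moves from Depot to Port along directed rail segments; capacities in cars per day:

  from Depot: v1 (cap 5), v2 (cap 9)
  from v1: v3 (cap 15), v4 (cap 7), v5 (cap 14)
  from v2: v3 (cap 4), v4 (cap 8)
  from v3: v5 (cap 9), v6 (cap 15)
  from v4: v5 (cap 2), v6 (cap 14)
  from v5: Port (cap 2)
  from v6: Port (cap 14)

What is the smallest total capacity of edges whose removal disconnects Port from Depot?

Augment Depot→v1→v5→Port: bottleneck 2, flow now 2.
Augment Depot→v1→v3→v6→Port: bottleneck 3, flow now 5.
Augment Depot→v2→v3→v6→Port: bottleneck 4, flow now 9.
Augment Depot→v2→v4→v6→Port: bottleneck 5, flow now 14.
No augmenting path remains; maximum flow = 14.
By max-flow min-cut, the minimum cut capacity equals the max flow.
In the residual graph, reachable from Depot: {Depot}.
Min-cut edges: Depot→v1 (5), Depot→v2 (9); capacity 5 + 9 = 14.

14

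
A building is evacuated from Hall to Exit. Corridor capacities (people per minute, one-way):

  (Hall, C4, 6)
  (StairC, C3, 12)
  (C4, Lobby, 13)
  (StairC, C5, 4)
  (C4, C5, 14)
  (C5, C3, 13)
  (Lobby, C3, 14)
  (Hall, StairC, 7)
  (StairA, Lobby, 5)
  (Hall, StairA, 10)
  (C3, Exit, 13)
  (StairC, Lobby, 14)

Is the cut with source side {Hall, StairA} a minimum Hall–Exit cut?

No — its capacity is 18, but the minimum cut has capacity 13.

Given cut capacity: 6 + 7 + 5 = 18.
Augment Hall→StairC→C3→Exit: bottleneck 7, flow now 7.
Augment Hall→C4→Lobby→C3→Exit: bottleneck 6, flow now 13.
No augmenting path remains; maximum flow = 13.
In the residual graph, reachable from Hall: {Hall, C4, StairC, StairA, Lobby, C5, C3}.
Min-cut edges: C3→Exit (13); capacity 13 = 13.
Cut capacity 18 exceeds the max flow 13, so it is not minimum.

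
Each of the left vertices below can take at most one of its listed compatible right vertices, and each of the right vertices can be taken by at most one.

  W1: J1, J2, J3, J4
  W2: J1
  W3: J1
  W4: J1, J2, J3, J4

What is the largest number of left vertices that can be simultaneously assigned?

3

Unit-capacity flow: source→left, listed edges, right→sink; max matching = max flow.
Augmenting path W1→J1 (+1); matched 1.
Augmenting path W4→J2 (+1); matched 2.
Augmenting path W2→J1→W1→J3 (+1); matched 3.
No augmenting path remains; maximum matching = 3.
König certificate: {W1, W4, J1} is a vertex cover of size 3 (every listed pair touches it), so no matching can be larger.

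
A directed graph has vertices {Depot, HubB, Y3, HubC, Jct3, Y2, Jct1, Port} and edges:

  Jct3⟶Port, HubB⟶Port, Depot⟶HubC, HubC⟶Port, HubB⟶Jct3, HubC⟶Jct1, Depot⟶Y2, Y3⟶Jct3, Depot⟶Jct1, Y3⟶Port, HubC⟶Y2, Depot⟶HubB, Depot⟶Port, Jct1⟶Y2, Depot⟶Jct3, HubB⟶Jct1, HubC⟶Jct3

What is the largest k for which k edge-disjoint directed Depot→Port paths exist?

Assign every edge capacity 1; by Menger, the answer equals the max flow.
Path Depot→Port (+1); total 1.
Path Depot→HubB→Port (+1); total 2.
Path Depot→HubC→Port (+1); total 3.
Path Depot→Jct3→Port (+1); total 4.
No residual Depot→Port path; max flow = 4.
Certifying cut of size 4: {Depot→HubB, Depot→HubC, Depot→Jct3, Depot→Port}.

4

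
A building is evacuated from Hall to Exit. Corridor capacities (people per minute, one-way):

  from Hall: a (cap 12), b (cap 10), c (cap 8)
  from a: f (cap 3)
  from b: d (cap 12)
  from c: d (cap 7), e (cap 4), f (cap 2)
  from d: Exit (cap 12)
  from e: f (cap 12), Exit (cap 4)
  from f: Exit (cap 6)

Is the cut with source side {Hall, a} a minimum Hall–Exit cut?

Given cut capacity: 10 + 8 + 3 = 21.
Augment Hall→a→f→Exit: bottleneck 3, flow now 3.
Augment Hall→b→d→Exit: bottleneck 10, flow now 13.
Augment Hall→c→d→Exit: bottleneck 2, flow now 15.
Augment Hall→c→e→Exit: bottleneck 4, flow now 19.
Augment Hall→c→f→Exit: bottleneck 2, flow now 21.
No augmenting path remains; maximum flow = 21.
Cut capacity 21 equals the max flow, so it is a minimum cut.

Yes — it is a minimum cut (capacity 21).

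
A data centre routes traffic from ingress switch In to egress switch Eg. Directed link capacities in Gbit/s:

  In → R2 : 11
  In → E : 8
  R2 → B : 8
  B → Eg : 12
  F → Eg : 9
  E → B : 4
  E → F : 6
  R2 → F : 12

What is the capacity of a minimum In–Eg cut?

19

Augment In→E→F→Eg: bottleneck 6, flow now 6.
Augment In→E→B→Eg: bottleneck 2, flow now 8.
Augment In→R2→F→Eg: bottleneck 3, flow now 11.
Augment In→R2→B→Eg: bottleneck 8, flow now 19.
No augmenting path remains; maximum flow = 19.
By max-flow min-cut, the minimum cut capacity equals the max flow.
In the residual graph, reachable from In: {In}.
Min-cut edges: In→E (8), In→R2 (11); capacity 8 + 11 = 19.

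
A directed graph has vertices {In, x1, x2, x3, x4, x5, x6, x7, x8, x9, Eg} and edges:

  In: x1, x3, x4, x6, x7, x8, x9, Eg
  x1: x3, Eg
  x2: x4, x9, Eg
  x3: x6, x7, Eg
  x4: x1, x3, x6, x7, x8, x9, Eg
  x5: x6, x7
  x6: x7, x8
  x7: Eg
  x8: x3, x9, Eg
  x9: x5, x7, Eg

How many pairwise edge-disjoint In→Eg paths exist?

Assign every edge capacity 1; by Menger, the answer equals the max flow.
Path In→Eg (+1); total 1.
Path In→x1→Eg (+1); total 2.
Path In→x3→Eg (+1); total 3.
Path In→x4→Eg (+1); total 4.
Path In→x7→Eg (+1); total 5.
Path In→x8→Eg (+1); total 6.
Path In→x9→Eg (+1); total 7.
No residual In→Eg path; max flow = 7.
Certifying cut of size 7: {In→Eg, In→x1, In→x4, x3→Eg, x7→Eg, x8→Eg, x9→Eg}.

7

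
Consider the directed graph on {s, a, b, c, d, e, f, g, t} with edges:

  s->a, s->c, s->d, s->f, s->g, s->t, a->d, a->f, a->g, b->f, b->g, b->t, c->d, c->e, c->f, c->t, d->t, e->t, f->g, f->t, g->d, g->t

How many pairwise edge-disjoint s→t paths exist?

Assign every edge capacity 1; by Menger, the answer equals the max flow.
Path s→t (+1); total 1.
Path s→c→t (+1); total 2.
Path s→d→t (+1); total 3.
Path s→f→t (+1); total 4.
Path s→g→t (+1); total 5.
No residual s→t path; max flow = 5.
Certifying cut of size 5: {d→t, f→t, g→t, s→c, s→t}.

5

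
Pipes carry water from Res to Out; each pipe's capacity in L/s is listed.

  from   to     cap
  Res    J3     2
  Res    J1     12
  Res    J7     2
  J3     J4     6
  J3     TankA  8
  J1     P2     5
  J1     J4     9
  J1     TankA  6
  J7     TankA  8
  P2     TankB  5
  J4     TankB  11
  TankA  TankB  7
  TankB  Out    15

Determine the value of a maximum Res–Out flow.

15

Augment Res→J3→J4→TankB→Out: bottleneck 2, flow now 2.
Augment Res→J1→P2→TankB→Out: bottleneck 5, flow now 7.
Augment Res→J1→J4→TankB→Out: bottleneck 7, flow now 14.
Augment Res→J7→TankA→TankB→Out: bottleneck 1, flow now 15.
No augmenting path remains; maximum flow = 15.
In the residual graph, reachable from Res: {Res, J3, J1, J7, P2, J4, TankA, TankB}.
Min-cut edges: TankB→Out (15); capacity 15 = 15.
This cut is saturated, so no flow can exceed 15.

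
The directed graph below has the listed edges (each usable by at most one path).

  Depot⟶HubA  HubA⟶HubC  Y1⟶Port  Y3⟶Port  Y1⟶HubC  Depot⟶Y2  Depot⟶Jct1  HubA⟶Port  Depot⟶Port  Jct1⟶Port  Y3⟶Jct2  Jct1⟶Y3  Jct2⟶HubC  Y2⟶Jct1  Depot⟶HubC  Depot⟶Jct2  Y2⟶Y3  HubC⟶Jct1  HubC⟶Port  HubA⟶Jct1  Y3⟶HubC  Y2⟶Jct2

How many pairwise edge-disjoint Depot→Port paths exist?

Assign every edge capacity 1; by Menger, the answer equals the max flow.
Path Depot→Port (+1); total 1.
Path Depot→HubA→Port (+1); total 2.
Path Depot→HubC→Port (+1); total 3.
Path Depot→Jct1→Port (+1); total 4.
Path Depot→Y2→Y3→Port (+1); total 5.
No residual Depot→Port path; max flow = 5.
Certifying cut of size 5: {Depot→HubA, Depot→Port, HubC→Port, Jct1→Port, Y3→Port}.

5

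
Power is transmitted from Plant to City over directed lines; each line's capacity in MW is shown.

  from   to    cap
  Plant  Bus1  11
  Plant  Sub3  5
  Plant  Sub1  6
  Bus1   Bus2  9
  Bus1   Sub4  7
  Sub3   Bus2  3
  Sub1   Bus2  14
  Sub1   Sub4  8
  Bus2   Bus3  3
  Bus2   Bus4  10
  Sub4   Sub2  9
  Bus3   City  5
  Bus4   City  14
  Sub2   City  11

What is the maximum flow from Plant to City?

20

Augment Plant→Bus1→Bus2→Bus3→City: bottleneck 3, flow now 3.
Augment Plant→Bus1→Bus2→Bus4→City: bottleneck 6, flow now 9.
Augment Plant→Bus1→Sub4→Sub2→City: bottleneck 2, flow now 11.
Augment Plant→Sub3→Bus2→Bus4→City: bottleneck 3, flow now 14.
Augment Plant→Sub1→Bus2→Bus4→City: bottleneck 1, flow now 15.
Augment Plant→Sub1→Sub4→Sub2→City: bottleneck 5, flow now 20.
No augmenting path remains; maximum flow = 20.
In the residual graph, reachable from Plant: {Plant, Sub3}.
Min-cut edges: Plant→Bus1 (11), Plant→Sub1 (6), Sub3→Bus2 (3); capacity 11 + 6 + 3 = 20.
This cut is saturated, so no flow can exceed 20.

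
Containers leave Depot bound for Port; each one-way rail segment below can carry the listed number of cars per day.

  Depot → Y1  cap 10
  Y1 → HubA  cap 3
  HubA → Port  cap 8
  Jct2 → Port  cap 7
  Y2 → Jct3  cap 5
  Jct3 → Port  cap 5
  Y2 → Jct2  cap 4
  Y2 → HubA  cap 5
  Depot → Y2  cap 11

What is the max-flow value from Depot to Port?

Augment Depot→Y1→HubA→Port: bottleneck 3, flow now 3.
Augment Depot→Y2→HubA→Port: bottleneck 5, flow now 8.
Augment Depot→Y2→Jct2→Port: bottleneck 4, flow now 12.
Augment Depot→Y2→Jct3→Port: bottleneck 2, flow now 14.
No augmenting path remains; maximum flow = 14.
In the residual graph, reachable from Depot: {Depot, Y1}.
Min-cut edges: Depot→Y2 (11), Y1→HubA (3); capacity 11 + 3 = 14.
This cut is saturated, so no flow can exceed 14.

14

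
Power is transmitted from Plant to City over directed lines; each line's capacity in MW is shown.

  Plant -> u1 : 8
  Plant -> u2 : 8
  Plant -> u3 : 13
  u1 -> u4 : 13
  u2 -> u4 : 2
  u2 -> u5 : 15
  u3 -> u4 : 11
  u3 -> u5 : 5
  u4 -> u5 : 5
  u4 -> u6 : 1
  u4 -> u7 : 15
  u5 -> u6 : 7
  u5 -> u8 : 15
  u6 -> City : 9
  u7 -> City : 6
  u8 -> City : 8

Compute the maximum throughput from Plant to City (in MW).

Augment Plant→u1→u4→u6→City: bottleneck 1, flow now 1.
Augment Plant→u1→u4→u7→City: bottleneck 6, flow now 7.
Augment Plant→u2→u5→u6→City: bottleneck 7, flow now 14.
Augment Plant→u2→u5→u8→City: bottleneck 1, flow now 15.
Augment Plant→u3→u5→u8→City: bottleneck 5, flow now 20.
Augment Plant→u1→u4→u5→u8→City: bottleneck 1, flow now 21.
Augment Plant→u3→u4→u5→u8→City: bottleneck 1, flow now 22.
No augmenting path remains; maximum flow = 22.
In the residual graph, reachable from Plant: {Plant, u1, u2, u3, u4, u5, u7, u8}.
Min-cut edges: u4→u6 (1), u5→u6 (7), u7→City (6), u8→City (8); capacity 1 + 7 + 6 + 8 = 22.
This cut is saturated, so no flow can exceed 22.

22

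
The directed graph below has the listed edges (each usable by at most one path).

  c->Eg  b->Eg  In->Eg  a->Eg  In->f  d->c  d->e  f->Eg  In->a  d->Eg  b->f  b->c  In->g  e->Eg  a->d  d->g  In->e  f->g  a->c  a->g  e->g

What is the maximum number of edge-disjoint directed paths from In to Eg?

Assign every edge capacity 1; by Menger, the answer equals the max flow.
Path In→Eg (+1); total 1.
Path In→a→Eg (+1); total 2.
Path In→e→Eg (+1); total 3.
Path In→f→Eg (+1); total 4.
No residual In→Eg path; max flow = 4.
Certifying cut of size 4: {In→Eg, In→a, In→e, In→f}.

4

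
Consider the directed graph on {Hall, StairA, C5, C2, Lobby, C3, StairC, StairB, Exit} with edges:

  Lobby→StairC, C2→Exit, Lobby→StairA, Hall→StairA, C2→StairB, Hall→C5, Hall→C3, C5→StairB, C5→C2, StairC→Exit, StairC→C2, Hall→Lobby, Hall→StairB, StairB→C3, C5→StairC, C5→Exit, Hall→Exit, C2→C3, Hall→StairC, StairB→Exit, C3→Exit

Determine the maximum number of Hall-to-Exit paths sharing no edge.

6

Assign every edge capacity 1; by Menger, the answer equals the max flow.
Path Hall→Exit (+1); total 1.
Path Hall→C5→Exit (+1); total 2.
Path Hall→C3→Exit (+1); total 3.
Path Hall→StairC→Exit (+1); total 4.
Path Hall→StairB→Exit (+1); total 5.
Path Hall→Lobby→StairC→C2→Exit (+1); total 6.
No residual Hall→Exit path; max flow = 6.
Certifying cut of size 6: {Hall→C3, Hall→C5, Hall→Exit, Hall→Lobby, Hall→StairB, Hall→StairC}.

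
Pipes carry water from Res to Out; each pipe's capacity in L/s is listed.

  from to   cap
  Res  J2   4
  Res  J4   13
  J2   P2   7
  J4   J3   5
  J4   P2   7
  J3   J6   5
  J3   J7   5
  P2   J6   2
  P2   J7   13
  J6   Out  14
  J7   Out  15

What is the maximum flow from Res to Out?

Augment Res→J2→P2→J6→Out: bottleneck 2, flow now 2.
Augment Res→J2→P2→J7→Out: bottleneck 2, flow now 4.
Augment Res→J4→J3→J6→Out: bottleneck 5, flow now 9.
Augment Res→J4→P2→J7→Out: bottleneck 7, flow now 16.
No augmenting path remains; maximum flow = 16.
In the residual graph, reachable from Res: {Res, J4}.
Min-cut edges: Res→J2 (4), J4→J3 (5), J4→P2 (7); capacity 4 + 5 + 7 = 16.
This cut is saturated, so no flow can exceed 16.

16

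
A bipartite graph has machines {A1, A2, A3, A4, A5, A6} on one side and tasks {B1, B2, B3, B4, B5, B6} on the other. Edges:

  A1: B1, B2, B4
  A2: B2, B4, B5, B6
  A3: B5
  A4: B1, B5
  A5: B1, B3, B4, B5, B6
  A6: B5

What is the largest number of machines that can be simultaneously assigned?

5

Unit-capacity flow: source→left, listed edges, right→sink; max matching = max flow.
Augmenting path A1→B1 (+1); matched 1.
Augmenting path A2→B2 (+1); matched 2.
Augmenting path A3→B5 (+1); matched 3.
Augmenting path A5→B3 (+1); matched 4.
Augmenting path A4→B1→A1→B4 (+1); matched 5.
No augmenting path remains; maximum matching = 5.
König certificate: {A1, A2, A4, A5, B5} is a vertex cover of size 5 (every listed pair touches it), so no matching can be larger.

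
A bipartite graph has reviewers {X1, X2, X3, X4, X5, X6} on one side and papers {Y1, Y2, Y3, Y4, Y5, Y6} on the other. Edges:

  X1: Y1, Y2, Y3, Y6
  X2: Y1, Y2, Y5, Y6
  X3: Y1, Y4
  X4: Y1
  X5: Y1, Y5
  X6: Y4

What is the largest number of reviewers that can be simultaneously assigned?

Unit-capacity flow: source→left, listed edges, right→sink; max matching = max flow.
Augmenting path X1→Y1 (+1); matched 1.
Augmenting path X2→Y2 (+1); matched 2.
Augmenting path X3→Y4 (+1); matched 3.
Augmenting path X5→Y5 (+1); matched 4.
Augmenting path X4→Y1→X1→Y3 (+1); matched 5.
No augmenting path remains; maximum matching = 5.
König certificate: {X1, X2, X5, Y1, Y4} is a vertex cover of size 5 (every listed pair touches it), so no matching can be larger.

5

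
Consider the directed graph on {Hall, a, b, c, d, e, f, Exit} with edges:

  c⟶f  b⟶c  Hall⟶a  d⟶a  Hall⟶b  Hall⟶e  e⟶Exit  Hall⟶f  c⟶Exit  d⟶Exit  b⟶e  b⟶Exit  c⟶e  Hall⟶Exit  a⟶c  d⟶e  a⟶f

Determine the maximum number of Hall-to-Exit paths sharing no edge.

4

Assign every edge capacity 1; by Menger, the answer equals the max flow.
Path Hall→Exit (+1); total 1.
Path Hall→b→Exit (+1); total 2.
Path Hall→e→Exit (+1); total 3.
Path Hall→a→c→Exit (+1); total 4.
No residual Hall→Exit path; max flow = 4.
Certifying cut of size 4: {Hall→Exit, Hall→a, Hall→b, Hall→e}.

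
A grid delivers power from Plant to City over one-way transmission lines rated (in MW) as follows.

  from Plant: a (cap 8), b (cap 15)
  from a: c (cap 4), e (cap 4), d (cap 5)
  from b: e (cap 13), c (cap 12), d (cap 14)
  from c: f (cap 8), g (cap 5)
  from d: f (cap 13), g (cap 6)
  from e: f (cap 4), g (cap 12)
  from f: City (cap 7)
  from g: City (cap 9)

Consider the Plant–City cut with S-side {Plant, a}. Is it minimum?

No — its capacity is 28, but the minimum cut has capacity 16.

Given cut capacity: 15 + 4 + 5 + 4 = 28.
Augment Plant→a→c→f→City: bottleneck 4, flow now 4.
Augment Plant→a→d→f→City: bottleneck 3, flow now 7.
Augment Plant→a→d→g→City: bottleneck 1, flow now 8.
Augment Plant→b→c→g→City: bottleneck 5, flow now 13.
Augment Plant→b→d→g→City: bottleneck 3, flow now 16.
No augmenting path remains; maximum flow = 16.
In the residual graph, reachable from Plant: {Plant, a, b, c, d, e, f, g}.
Min-cut edges: f→City (7), g→City (9); capacity 7 + 9 = 16.
Cut capacity 28 exceeds the max flow 16, so it is not minimum.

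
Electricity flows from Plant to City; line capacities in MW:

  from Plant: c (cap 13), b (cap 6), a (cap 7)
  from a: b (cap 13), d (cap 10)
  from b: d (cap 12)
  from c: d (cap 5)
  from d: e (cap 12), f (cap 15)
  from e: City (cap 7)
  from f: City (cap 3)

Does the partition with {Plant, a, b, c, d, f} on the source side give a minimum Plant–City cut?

No — its capacity is 15, but the minimum cut has capacity 10.

Given cut capacity: 12 + 3 = 15.
Augment Plant→a→d→e→City: bottleneck 7, flow now 7.
Augment Plant→b→d→f→City: bottleneck 3, flow now 10.
No augmenting path remains; maximum flow = 10.
In the residual graph, reachable from Plant: {Plant, a, b, c, d, e, f}.
Min-cut edges: e→City (7), f→City (3); capacity 7 + 3 = 10.
Cut capacity 15 exceeds the max flow 10, so it is not minimum.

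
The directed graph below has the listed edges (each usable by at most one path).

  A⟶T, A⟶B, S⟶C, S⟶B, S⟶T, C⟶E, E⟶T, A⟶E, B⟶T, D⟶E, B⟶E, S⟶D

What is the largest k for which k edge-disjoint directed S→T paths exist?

Assign every edge capacity 1; by Menger, the answer equals the max flow.
Path S→T (+1); total 1.
Path S→B→T (+1); total 2.
Path S→C→E→T (+1); total 3.
No residual S→T path; max flow = 3.
Certifying cut of size 3: {E→T, S→B, S→T}.

3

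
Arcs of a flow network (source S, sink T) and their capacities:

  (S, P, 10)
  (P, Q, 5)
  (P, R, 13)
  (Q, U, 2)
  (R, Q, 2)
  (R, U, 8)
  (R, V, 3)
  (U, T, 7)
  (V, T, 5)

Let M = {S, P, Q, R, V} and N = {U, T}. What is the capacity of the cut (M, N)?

Edges leaving {S, P, Q, R, V}: Q→U (2), R→U (8), V→T (5).
Cut capacity = 2 + 8 + 5 = 15.

15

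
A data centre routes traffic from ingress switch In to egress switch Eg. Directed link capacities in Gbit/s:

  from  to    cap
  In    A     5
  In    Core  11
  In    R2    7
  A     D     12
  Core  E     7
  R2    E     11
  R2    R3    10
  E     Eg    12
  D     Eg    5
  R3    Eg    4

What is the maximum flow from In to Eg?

19

Augment In→A→D→Eg: bottleneck 5, flow now 5.
Augment In→Core→E→Eg: bottleneck 7, flow now 12.
Augment In→R2→E→Eg: bottleneck 5, flow now 17.
Augment In→R2→R3→Eg: bottleneck 2, flow now 19.
No augmenting path remains; maximum flow = 19.
In the residual graph, reachable from In: {In, Core}.
Min-cut edges: In→A (5), In→R2 (7), Core→E (7); capacity 5 + 7 + 7 = 19.
This cut is saturated, so no flow can exceed 19.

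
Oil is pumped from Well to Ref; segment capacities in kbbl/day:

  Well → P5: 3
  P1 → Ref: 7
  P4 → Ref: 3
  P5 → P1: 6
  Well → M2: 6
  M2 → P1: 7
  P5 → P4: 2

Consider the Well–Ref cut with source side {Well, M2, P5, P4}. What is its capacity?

16

Edges leaving {Well, M2, P5, P4}: M2→P1 (7), P5→P1 (6), P4→Ref (3).
Cut capacity = 7 + 6 + 3 = 16.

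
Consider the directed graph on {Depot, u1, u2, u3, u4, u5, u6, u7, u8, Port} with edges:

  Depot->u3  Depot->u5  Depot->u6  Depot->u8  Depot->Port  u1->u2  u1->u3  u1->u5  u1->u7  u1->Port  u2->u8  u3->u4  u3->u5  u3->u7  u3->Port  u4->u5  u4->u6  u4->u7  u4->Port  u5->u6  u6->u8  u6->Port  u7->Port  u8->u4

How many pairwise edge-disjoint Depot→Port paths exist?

4

Assign every edge capacity 1; by Menger, the answer equals the max flow.
Path Depot→Port (+1); total 1.
Path Depot→u3→Port (+1); total 2.
Path Depot→u6→Port (+1); total 3.
Path Depot→u8→u4→Port (+1); total 4.
No residual Depot→Port path; max flow = 4.
Certifying cut of size 4: {Depot→Port, Depot→u3, u6→Port, u8→u4}.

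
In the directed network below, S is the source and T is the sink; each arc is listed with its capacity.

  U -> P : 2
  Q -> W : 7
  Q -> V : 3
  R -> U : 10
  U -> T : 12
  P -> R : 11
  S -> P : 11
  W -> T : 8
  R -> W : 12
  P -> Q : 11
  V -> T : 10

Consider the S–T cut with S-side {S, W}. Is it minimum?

Given cut capacity: 11 + 8 = 19.
Augment S→P→Q→V→T: bottleneck 3, flow now 3.
Augment S→P→Q→W→T: bottleneck 7, flow now 10.
Augment S→P→R→U→T: bottleneck 1, flow now 11.
No augmenting path remains; maximum flow = 11.
In the residual graph, reachable from S: {S}.
Min-cut edges: S→P (11); capacity 11 = 11.
Cut capacity 19 exceeds the max flow 11, so it is not minimum.

No — its capacity is 19, but the minimum cut has capacity 11.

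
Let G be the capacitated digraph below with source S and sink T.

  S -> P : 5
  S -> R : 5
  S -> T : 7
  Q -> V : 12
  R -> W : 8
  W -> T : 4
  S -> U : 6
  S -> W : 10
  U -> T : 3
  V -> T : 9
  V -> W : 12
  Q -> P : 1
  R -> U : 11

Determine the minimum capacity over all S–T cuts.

Augment S→T: bottleneck 7, flow now 7.
Augment S→U→T: bottleneck 3, flow now 10.
Augment S→W→T: bottleneck 4, flow now 14.
No augmenting path remains; maximum flow = 14.
By max-flow min-cut, the minimum cut capacity equals the max flow.
In the residual graph, reachable from S: {S, P, R, U, W}.
Min-cut edges: S→T (7), U→T (3), W→T (4); capacity 7 + 3 + 4 = 14.

14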